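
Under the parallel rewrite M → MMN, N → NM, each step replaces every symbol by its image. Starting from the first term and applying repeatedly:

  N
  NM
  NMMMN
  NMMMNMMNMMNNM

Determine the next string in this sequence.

φ(NMMMNMMNMMNNM) expands symbol-by-symbol to NM MMN MMN MMN NM MMN MMN NM MMN MMN NM NM MMN; joining the 13 pieces gives the next term.

NMMMNMMNMMNNMMMNMMNNMMMNMMNNMNMMMN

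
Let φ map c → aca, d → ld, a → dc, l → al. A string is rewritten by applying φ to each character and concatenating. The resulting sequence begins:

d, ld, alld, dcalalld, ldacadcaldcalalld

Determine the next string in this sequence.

allddcacadcldacadcalldacadcaldcalalld

Applying the rule to each of the 17 symbols of ldacadcaldcalalld gives the pieces al ld dc aca dc ld aca dc al ld aca dc al dc al al ld, which concatenate to the answer.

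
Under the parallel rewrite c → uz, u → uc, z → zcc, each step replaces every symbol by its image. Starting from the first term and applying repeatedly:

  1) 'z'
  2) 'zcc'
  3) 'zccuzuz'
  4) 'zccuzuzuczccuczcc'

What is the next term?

zccuzuzuczccuczccucuzzccuzuzucuzzccuzuz

φ(zccuzuzuczccuczcc) expands symbol-by-symbol to zcc uz uz uc zcc uc zcc uc uz zcc uz uz uc uz zcc uz uz; joining the 17 pieces gives the next term.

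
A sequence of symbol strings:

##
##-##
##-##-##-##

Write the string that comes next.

Each string is two copies of the previous one joined by '-'.
Doubling ##-##-##-## with '-' between the halves:

##-##-##-##-##-##-##-##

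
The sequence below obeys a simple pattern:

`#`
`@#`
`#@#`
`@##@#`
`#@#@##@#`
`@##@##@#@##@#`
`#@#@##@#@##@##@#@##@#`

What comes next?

@##@##@#@##@##@#@##@#@##@##@#@##@#

This is a Fibonacci-style word recurrence s(k) = s(k−2)·s(k−1): e.g. #·@# = #@#.
So term 8 is @##@##@#@##@#·#@#@##@#@##@##@#@##@#.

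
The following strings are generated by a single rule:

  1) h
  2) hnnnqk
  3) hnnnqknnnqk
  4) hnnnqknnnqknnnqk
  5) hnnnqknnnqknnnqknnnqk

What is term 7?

Each term is the previous one with nnnqk appended.
From hnnnqknnnqknnnqknnnqk, 2 further steps: hnnnqknnnqknnnqknnnqk → hnnnqknnnqknnnqknnnqknnnqk → (answer).

hnnnqknnnqknnnqknnnqknnnqknnnqk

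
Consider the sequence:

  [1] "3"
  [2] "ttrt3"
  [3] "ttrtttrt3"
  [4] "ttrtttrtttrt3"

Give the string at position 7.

ttrtttrtttrtttrtttrtttrt3

The strings grow by a fixed prefix ttrt each time.
From ttrtttrtttrt3, 3 further steps: ttrtttrtttrt3 → ttrtttrtttrtttrt3 → ttrtttrtttrtttrtttrt3 → (answer).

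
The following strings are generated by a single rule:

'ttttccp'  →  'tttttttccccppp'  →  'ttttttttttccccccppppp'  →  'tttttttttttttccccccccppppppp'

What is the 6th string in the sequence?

Each string has the form t^{3n+1} c^{2n} p^{2n-1} (n = 1, 2, …).
For term 6, n = 6, so the run lengths are 19, 12, 11.

tttttttttttttttttttccccccccccccppppppppppp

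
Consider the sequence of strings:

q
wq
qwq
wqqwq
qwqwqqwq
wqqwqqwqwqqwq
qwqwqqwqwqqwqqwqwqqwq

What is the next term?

wqqwqqwqwqqwqqwqwqqwqwqqwqqwqwqqwq

Each term (from the third on) is the two preceding terms concatenated in order: term 3 = q·wq = qwq.
So term 8 is wqqwqqwqwqqwq·qwqwqqwqwqqwqqwqwqqwq.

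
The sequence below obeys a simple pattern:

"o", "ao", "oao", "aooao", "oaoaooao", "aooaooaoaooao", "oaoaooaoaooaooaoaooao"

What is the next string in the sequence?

aooaooaoaooaooaoaooaoaooaooaoaooao

From term 3 onward, concatenate the second-to-last term with the last: o·ao = oao, ao·oao = aooao, …
So term 8 is aooaooaoaooao·oaoaooaoaooaooaoaooao.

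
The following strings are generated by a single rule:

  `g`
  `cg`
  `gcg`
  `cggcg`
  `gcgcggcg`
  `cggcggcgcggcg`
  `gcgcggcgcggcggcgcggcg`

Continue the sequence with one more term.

cggcggcgcggcggcgcggcgcggcggcgcggcg

From term 3 onward, concatenate the second-to-last term with the last: g·cg = gcg, cg·gcg = cggcg, …
The next term joins cggcggcgcggcg and gcgcggcgcggcggcgcggcg.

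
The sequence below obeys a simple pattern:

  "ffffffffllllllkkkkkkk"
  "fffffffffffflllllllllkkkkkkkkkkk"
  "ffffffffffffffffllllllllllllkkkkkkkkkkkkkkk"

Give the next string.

Each string has the form f^{4n} l^{3n} k^{4n-1}, where the shown terms are n = 2, 3, 4.
For the next term, n = 5, so the run lengths are 20, 15, 19.

fffffffffffffffffffflllllllllllllllkkkkkkkkkkkkkkkkkkk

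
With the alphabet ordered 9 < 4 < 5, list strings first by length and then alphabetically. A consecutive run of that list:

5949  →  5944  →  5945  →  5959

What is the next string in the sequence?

5954

Find the rightmost character of 5959 below 5, bump it to the next letter, and reset everything to its right to 9.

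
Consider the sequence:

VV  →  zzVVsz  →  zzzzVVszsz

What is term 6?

zzzzzzzzzzVVszszszszsz

s(k+1) = zz·s(k)·sz, so each term gains zz as a prefix and sz as a suffix.
From zzzzVVszsz, 3 further steps: zzzzVVszsz → zzzzzzVVszszsz → zzzzzzzzVVszszszsz → (answer).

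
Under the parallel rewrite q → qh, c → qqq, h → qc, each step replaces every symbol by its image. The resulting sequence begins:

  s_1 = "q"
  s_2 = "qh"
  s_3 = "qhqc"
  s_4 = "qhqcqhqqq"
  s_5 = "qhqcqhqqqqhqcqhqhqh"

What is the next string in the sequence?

qhqcqhqqqqhqcqhqhqhqhqcqhqqqqhqcqhqcqhqc

Replace each of the 19 characters of qhqcqhqqqqhqcqhqhqh in place — qh qc qh qqq qh qc qh qh qh qh qc qh qqq qh qc qh qc qh qc — and concatenate.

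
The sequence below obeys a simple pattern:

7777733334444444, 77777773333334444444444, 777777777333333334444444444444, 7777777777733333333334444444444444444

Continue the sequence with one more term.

77777777777773333333333334444444444444444444

Term n consists of 2n+1 7's, followed by 2n 3's, followed by 3n+1 4's, where the shown terms are n = 2, 3, 4, 5.
For the next term, n = 6, so the run lengths are 13, 12, 19.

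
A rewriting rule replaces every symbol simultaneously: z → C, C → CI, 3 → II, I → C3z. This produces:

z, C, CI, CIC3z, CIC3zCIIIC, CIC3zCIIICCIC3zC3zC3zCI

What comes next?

Replace each of the 23 characters of CIC3zCIIICCIC3zC3zC3zCI in place — CI C3z CI II C CI C3z C3z C3z CI CI C3z CI II C CI II C CI II C CI C3z — and concatenate.

CIC3zCIIICCIC3zC3zC3zCICIC3zCIIICCIIICCIIICCIC3z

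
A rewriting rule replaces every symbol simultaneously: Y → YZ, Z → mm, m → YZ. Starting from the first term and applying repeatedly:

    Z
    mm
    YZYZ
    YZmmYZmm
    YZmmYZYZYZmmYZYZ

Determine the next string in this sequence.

Rewriting the 16 symbols of YZmmYZYZYZmmYZYZ one by one yields YZ mm YZ YZ YZ mm YZ mm YZ mm YZ YZ YZ mm YZ mm; concatenated:

YZmmYZYZYZmmYZmmYZmmYZYZYZmmYZmm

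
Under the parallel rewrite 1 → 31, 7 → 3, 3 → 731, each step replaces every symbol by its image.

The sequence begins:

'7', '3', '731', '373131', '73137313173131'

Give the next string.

3731317313731317313137313173131

Applying the rule to each of the 14 symbols of 73137313173131 gives the pieces 3 731 31 731 3 731 31 731 31 3 731 31 731 31, which concatenate to the answer.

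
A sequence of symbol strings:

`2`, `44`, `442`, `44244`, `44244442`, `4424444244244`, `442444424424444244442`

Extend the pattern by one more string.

Each term (from the third on) is the previous term followed by the one before it: term 3 = 44·2 = 442.
The next term joins 442444424424444244442 and 4424444244244.

4424444244244442444424424444244244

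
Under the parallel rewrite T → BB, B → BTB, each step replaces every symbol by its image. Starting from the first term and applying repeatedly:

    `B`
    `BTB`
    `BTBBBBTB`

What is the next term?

Expanding BTBBBBTB: B→BTB, T→BB, B→BTB, B→BTB, B→BTB, B→BTB, T→BB, B→BTB. Concatenated: BTB BB BTB BTB BTB BTB BB BTB.

BTBBBBTBBTBBTBBTBBBBTB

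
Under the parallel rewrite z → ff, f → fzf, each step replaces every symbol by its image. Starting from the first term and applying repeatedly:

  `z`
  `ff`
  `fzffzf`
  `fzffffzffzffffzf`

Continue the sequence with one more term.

Rewriting the 16 symbols of fzffffzffzffffzf one by one yields fzf ff fzf fzf fzf fzf ff fzf fzf ff fzf fzf fzf fzf ff fzf; concatenated:

fzffffzffzffzffzffffzffzffffzffzffzffzffffzf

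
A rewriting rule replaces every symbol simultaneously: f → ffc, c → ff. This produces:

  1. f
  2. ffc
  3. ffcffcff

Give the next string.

ffcffcffffcffcffffcffc

Expanding ffcffcff: f→ffc, f→ffc, c→ff, f→ffc, f→ffc, c→ff, f→ffc, f→ffc. Concatenated: ffc ffc ff ffc ffc ff ffc ffc.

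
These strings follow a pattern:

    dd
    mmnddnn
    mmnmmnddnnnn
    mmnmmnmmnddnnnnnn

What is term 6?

Each term wraps the previous one in mmn on the left and nn on the right.
From mmnmmnmmnddnnnnnn, 2 further steps: mmnmmnmmnddnnnnnn → mmnmmnmmnmmnddnnnnnnnn → (answer).

mmnmmnmmnmmnmmnddnnnnnnnnnn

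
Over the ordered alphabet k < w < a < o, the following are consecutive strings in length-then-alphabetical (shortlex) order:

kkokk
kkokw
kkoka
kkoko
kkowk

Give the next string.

kkoww

Treat kkowk as a base-4 numeral over the given alphabet and add one, carrying through any trailing o's.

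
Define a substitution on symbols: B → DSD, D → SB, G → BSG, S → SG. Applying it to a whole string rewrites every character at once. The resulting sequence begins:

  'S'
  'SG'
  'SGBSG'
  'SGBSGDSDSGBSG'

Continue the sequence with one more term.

SGBSGDSDSGBSGSBSGSBSGBSGDSDSGBSG

Replace each of the 13 characters of SGBSGDSDSGBSG in place — SG BSG DSD SG BSG SB SG SB SG BSG DSD SG BSG — and concatenate.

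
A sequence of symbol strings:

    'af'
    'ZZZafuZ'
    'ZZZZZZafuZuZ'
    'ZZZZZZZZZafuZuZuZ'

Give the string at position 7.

ZZZZZZZZZZZZZZZZZZafuZuZuZuZuZuZ

s(k+1) = ZZZ·s(k)·uZ, so each term gains ZZZ as a prefix and uZ as a suffix.
From ZZZZZZZZZafuZuZuZ, 3 further steps: ZZZZZZZZZafuZuZuZ → ZZZZZZZZZZZZafuZuZuZuZ → ZZZZZZZZZZZZZZZafuZuZuZuZuZ → (answer).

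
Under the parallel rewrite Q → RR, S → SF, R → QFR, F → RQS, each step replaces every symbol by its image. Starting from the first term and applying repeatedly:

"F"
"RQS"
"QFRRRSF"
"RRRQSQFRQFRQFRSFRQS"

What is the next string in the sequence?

QFRQFRQFRRRSFRRRQSQFRRRRQSQFRRRRQSQFRSFRQSQFRRRSF

Applying the rule to each of the 19 symbols of RRRQSQFRQFRQFRSFRQS gives the pieces QFR QFR QFR RR SF RR RQS QFR RR RQS QFR RR RQS QFR SF RQS QFR RR SF, which concatenate to the answer.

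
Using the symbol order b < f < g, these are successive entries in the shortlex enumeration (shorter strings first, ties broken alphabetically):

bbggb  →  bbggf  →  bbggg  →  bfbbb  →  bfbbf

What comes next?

bfbbg

Find the rightmost character of bfbbf below g, bump it to the next letter, and reset everything to its right to b.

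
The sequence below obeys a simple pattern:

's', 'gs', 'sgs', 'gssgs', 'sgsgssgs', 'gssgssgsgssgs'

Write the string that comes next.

Each term (from the third on) is the two preceding terms concatenated in order: term 3 = s·gs = sgs.
The next term joins sgsgssgs and gssgssgsgssgs.

sgsgssgsgssgssgsgssgs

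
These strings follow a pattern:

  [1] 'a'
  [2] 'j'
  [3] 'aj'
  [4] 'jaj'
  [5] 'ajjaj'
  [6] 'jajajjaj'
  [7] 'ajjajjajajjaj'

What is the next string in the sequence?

jajajjajajjajjajajjaj

Each term (from the third on) is the two preceding terms concatenated in order: term 3 = a·j = aj.
Continuing: jajajjaj · ajjajjajajjaj gives term 8.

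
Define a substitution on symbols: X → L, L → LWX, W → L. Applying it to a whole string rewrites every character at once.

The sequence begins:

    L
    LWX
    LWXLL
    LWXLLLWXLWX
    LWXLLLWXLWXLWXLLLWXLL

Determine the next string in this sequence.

φ(LWXLLLWXLWXLWXLLLWXLL) expands symbol-by-symbol to LWX L L LWX LWX LWX L L LWX L L LWX L L LWX LWX LWX L L LWX LWX; joining the 21 pieces gives the next term.

LWXLLLWXLWXLWXLLLWXLLLWXLLLWXLWXLWXLLLWXLWX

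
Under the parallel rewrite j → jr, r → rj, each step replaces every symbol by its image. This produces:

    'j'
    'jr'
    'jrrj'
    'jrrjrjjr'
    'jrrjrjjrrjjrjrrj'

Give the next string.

jrrjrjjrrjjrjrrjrjjrjrrjjrrjrjjr

Applying the rule to each of the 16 symbols of jrrjrjjrrjjrjrrj gives the pieces jr rj rj jr rj jr jr rj rj jr jr rj jr rj rj jr, which concatenate to the answer.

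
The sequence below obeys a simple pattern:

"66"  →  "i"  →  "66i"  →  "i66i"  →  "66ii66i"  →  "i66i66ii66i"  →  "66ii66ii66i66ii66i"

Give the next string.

i66i66ii66i66ii66ii66i66ii66i

This is a Fibonacci-style word recurrence s(k) = s(k−2)·s(k−1): e.g. 66·i = 66i.
The next term joins i66i66ii66i and 66ii66ii66i66ii66i.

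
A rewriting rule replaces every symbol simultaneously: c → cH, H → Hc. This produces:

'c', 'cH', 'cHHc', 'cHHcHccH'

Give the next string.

cHHcHccHHccHcHHc

Apply φ to cHHcHccH symbol by symbol: c→cH, H→Hc, H→Hc, c→cH, H→Hc, c→cH, c→cH, H→Hc; joined: cH Hc Hc cH Hc cH cH Hc.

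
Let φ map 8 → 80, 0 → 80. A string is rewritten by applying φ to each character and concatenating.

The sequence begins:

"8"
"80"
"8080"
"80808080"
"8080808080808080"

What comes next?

Replace each of the 16 characters of 8080808080808080 in place — 80 80 80 80 80 80 80 80 80 80 80 80 80 80 80 80 — and concatenate.

80808080808080808080808080808080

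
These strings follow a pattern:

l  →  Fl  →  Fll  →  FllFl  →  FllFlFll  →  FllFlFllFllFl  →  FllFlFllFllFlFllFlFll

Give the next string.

FllFlFllFllFlFllFlFllFllFlFllFllFl

This is a Fibonacci-style word recurrence s(k) = s(k−1)·s(k−2): e.g. Fl·l = Fll.
Continuing: FllFlFllFllFlFllFlFll · FllFlFllFllFl gives term 8.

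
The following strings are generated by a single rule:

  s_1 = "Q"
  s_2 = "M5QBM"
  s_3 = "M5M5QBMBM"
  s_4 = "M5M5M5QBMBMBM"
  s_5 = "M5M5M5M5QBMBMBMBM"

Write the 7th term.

M5M5M5M5M5M5QBMBMBMBMBMBM

Each term wraps the previous one in M5 on the left and BM on the right.
From M5M5M5M5QBMBMBMBM, 2 further steps: M5M5M5M5QBMBMBMBM → M5M5M5M5M5QBMBMBMBMBM → (answer).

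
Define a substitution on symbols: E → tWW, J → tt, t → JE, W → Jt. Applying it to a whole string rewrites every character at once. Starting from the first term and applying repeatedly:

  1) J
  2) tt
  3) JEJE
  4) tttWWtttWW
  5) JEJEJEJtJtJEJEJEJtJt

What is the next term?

tttWWtttWWtttWWttJEttJEtttWWtttWWtttWWttJEttJE

Applying the rule to each of the 20 symbols of JEJEJEJtJtJEJEJEJtJt gives the pieces tt tWW tt tWW tt tWW tt JE tt JE tt tWW tt tWW tt tWW tt JE tt JE, which concatenate to the answer.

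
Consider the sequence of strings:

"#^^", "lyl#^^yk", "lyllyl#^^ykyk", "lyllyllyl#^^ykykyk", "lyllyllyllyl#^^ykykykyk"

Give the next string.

Each term wraps the previous one in lyl on the left and yk on the right.
So the next term is lyl·lyllyllyllyl#^^ykykykyk·yk.

lyllyllyllyllyl#^^ykykykykyk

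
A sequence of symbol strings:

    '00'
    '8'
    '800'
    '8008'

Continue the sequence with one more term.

From term 3 onward, concatenate the last term with the second-to-last: 8·00 = 800, 800·8 = 8008, …
So term 5 is 8008·800.

8008800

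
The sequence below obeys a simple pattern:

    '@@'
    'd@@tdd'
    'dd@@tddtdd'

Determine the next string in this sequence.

s(k+1) = d·s(k)·tdd, so each term gains d as a prefix and tdd as a suffix.
Applying this once more to dd@@tddtdd:

ddd@@tddtddtdd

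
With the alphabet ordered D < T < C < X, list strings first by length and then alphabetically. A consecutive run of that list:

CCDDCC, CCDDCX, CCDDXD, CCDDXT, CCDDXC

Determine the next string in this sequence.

CCDDXX

The successor of CCDDXC increments the rightmost position that isn't already X and resets every position after it to D.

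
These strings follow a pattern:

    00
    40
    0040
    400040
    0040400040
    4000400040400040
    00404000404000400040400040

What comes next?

400040004040004000404000404000400040400040

This is a Fibonacci-style word recurrence s(k) = s(k−2)·s(k−1): e.g. 00·40 = 0040.
So term 8 is 4000400040400040·00404000404000400040400040.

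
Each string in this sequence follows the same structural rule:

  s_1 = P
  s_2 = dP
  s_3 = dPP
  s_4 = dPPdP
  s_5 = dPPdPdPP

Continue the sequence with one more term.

From term 3 onward, concatenate the last term with the second-to-last: dP·P = dPP, dPP·dP = dPPdP, …
So term 6 is dPPdPdPP·dPPdP.

dPPdPdPPdPPdP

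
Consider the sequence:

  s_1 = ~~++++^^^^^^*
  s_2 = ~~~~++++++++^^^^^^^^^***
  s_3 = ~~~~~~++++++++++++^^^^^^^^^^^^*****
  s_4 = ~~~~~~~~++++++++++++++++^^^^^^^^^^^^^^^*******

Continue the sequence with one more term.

~~~~~~~~~~++++++++++++++++++++^^^^^^^^^^^^^^^^^^*********

The n-th term is 2n ~'s then 4n +'s then 3n+3 ^'s then 2n-1 *'s (n = 1, 2, …).
Setting n = 5 gives 10, 20, 18, 9 characters in each block.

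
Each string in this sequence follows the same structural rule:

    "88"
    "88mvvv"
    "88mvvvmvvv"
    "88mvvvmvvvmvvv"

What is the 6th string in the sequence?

88mvvvmvvvmvvvmvvvmvvv

Each term is the previous one with mvvv appended.
From 88mvvvmvvvmvvv, 2 further steps: 88mvvvmvvvmvvv → 88mvvvmvvvmvvvmvvv → (answer).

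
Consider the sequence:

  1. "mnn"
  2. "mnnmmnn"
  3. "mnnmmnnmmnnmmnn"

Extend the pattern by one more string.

Each string is two copies of the previous one joined by 'm'.
Doubling mnnmmnnmmnnmmnn with 'm' between the halves:

mnnmmnnmmnnmmnnmmnnmmnnmmnnmmnn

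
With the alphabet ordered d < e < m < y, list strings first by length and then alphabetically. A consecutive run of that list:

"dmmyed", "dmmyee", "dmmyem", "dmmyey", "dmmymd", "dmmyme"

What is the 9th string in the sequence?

Stepping forward 3 times from dmmyme: dmmyme → dmmymm → dmmymy, then the target.

dmmyyd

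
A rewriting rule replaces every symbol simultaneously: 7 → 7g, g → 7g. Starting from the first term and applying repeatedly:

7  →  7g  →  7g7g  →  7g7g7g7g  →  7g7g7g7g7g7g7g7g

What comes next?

7g7g7g7g7g7g7g7g7g7g7g7g7g7g7g7g

Applying the rule to each of the 16 symbols of 7g7g7g7g7g7g7g7g gives the pieces 7g 7g 7g 7g 7g 7g 7g 7g 7g 7g 7g 7g 7g 7g 7g 7g, which concatenate to the answer.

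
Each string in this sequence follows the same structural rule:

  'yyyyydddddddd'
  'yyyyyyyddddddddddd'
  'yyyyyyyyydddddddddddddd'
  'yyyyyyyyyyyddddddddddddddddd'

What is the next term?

yyyyyyyyyyyyydddddddddddddddddddd

Term n consists of 2n+1 y's, followed by 3n+2 d's, where the shown terms are n = 2, 3, 4, 5.
For the next term, n = 6, so the run lengths are 13, 20.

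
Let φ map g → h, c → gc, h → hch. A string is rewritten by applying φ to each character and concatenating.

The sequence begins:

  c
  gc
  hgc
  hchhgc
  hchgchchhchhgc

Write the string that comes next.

Applying the rule to each of the 14 symbols of hchgchchhchhgc gives the pieces hch gc hch h gc hch gc hch hch gc hch hch h gc, which concatenate to the answer.

hchgchchhgchchgchchhchgchchhchhgc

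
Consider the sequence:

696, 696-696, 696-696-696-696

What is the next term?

s(k+1) = s(k)·-·s(k) — each term doubles the last with '-' between the halves.
So the next term is two copies of 696-696-696-696 with '-' between the halves.

696-696-696-696-696-696-696-696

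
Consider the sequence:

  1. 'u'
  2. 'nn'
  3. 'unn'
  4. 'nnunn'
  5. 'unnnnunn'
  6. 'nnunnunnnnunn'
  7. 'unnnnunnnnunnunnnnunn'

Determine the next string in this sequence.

nnunnunnnnunnunnnnunnnnunnunnnnunn

From term 3 onward, concatenate the second-to-last term with the last: u·nn = unn, nn·unn = nnunn, …
The next term joins nnunnunnnnunn and unnnnunnnnunnunnnnunn.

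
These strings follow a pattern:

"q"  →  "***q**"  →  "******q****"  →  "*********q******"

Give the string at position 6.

Each term wraps the previous one in *** on the left and ** on the right.
From *********q******, 2 further steps: *********q****** → ************q******** → (answer).

***************q**********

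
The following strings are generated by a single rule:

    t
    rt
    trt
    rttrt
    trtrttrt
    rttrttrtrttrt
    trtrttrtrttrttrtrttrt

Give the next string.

rttrttrtrttrttrtrttrtrttrttrtrttrt

From term 3 onward, concatenate the second-to-last term with the last: t·rt = trt, rt·trt = rttrt, …
So term 8 is rttrttrtrttrt·trtrttrtrttrttrtrttrt.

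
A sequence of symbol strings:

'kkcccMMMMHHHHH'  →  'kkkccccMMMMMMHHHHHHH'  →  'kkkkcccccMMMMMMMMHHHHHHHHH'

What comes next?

Term n consists of n k's, followed by n+1 c's, followed by 2n M's, followed by 2n+1 H's, where the shown terms are n = 2, 3, 4.
Setting n = 5 gives 5, 6, 10, 11 characters in each block.

kkkkkccccccMMMMMMMMMMHHHHHHHHHHH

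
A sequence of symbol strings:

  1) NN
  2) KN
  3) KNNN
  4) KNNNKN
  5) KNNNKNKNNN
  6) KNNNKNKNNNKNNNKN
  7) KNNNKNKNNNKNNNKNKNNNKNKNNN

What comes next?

KNNNKNKNNNKNNNKNKNNNKNKNNNKNNNKNKNNNKNNNKN

Each term (from the third on) is the previous term followed by the one before it: term 3 = KN·NN = KNNN.
So term 8 is KNNNKNKNNNKNNNKNKNNNKNKNNN·KNNNKNKNNNKNNNKN.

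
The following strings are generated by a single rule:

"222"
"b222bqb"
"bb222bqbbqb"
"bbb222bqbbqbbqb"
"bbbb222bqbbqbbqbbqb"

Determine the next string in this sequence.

Each term wraps the previous one in b on the left and bqb on the right.
Applying this once more to bbbb222bqbbqbbqbbqb:

bbbbb222bqbbqbbqbbqbbqb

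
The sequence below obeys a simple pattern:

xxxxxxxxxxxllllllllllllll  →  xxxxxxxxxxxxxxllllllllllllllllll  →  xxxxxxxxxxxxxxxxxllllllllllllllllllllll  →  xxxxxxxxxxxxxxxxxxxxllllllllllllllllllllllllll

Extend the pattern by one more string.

xxxxxxxxxxxxxxxxxxxxxxxllllllllllllllllllllllllllllll

Term n consists of 3n+2 x's, followed by 4n+2 l's, where the shown terms are n = 3, 4, 5, 6.
Setting n = 7 gives 23, 30 characters in each block.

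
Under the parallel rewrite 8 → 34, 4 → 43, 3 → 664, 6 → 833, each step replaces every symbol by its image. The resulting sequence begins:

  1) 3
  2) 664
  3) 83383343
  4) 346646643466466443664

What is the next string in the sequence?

Applying the rule to each of the 21 symbols of 346646643466466443664 gives the pieces 664 43 833 833 43 833 833 43 664 43 833 833 43 833 833 43 43 664 833 833 43, which concatenate to the answer.

6644383383343833833436644383383343833833434366483383343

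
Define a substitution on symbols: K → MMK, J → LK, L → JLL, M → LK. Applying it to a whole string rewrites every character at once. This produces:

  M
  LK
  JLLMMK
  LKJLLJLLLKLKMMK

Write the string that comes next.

Replace each of the 15 characters of LKJLLJLLLKLKMMK in place — JLL MMK LK JLL JLL LK JLL JLL JLL MMK JLL MMK LK LK MMK — and concatenate.

JLLMMKLKJLLJLLLKJLLJLLJLLMMKJLLMMKLKLKMMK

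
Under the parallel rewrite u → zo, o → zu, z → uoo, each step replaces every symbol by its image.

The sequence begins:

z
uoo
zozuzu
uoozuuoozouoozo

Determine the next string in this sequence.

φ(uoozuuoozouoozo) expands symbol-by-symbol to zo zu zu uoo zo zo zu zu uoo zu zo zu zu uoo zu; joining the 15 pieces gives the next term.

zozuzuuoozozozuzuuoozuzozuzuuoozu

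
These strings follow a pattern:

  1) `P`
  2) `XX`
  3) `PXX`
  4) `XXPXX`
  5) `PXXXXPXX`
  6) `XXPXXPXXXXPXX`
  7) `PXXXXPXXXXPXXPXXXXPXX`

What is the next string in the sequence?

XXPXXPXXXXPXXPXXXXPXXXXPXXPXXXXPXX

This is a Fibonacci-style word recurrence s(k) = s(k−2)·s(k−1): e.g. P·XX = PXX.
So term 8 is XXPXXPXXXXPXX·PXXXXPXXXXPXXPXXXXPXX.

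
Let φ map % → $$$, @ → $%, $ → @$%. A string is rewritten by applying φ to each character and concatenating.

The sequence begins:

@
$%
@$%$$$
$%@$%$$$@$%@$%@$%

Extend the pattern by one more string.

@$%$$$$%@$%$$$@$%@$%@$%$%@$%$$$$%@$%$$$$%@$%$$$

Replace each of the 17 characters of $%@$%$$$@$%@$%@$% in place — @$% $$$ $% @$% $$$ @$% @$% @$% $% @$% $$$ $% @$% $$$ $% @$% $$$ — and concatenate.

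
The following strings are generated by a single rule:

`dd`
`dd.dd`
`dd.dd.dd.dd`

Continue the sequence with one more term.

Each string is two copies of the previous one joined by '.'.
One more doubling of dd.dd.dd.dd gives the answer.

dd.dd.dd.dd.dd.dd.dd.dd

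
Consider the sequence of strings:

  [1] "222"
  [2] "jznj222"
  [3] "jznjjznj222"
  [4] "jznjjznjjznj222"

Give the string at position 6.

The strings grow by a fixed prefix jznj each time.
From jznjjznjjznj222, 2 further steps: jznjjznjjznj222 → jznjjznjjznjjznj222 → (answer).

jznjjznjjznjjznjjznj222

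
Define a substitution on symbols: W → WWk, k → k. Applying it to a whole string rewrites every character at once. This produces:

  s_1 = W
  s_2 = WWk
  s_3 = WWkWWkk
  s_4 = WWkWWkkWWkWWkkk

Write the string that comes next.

WWkWWkkWWkWWkkkWWkWWkkWWkWWkkkk

Applying the rule to each of the 15 symbols of WWkWWkkWWkWWkkk gives the pieces WWk WWk k WWk WWk k k WWk WWk k WWk WWk k k k, which concatenate to the answer.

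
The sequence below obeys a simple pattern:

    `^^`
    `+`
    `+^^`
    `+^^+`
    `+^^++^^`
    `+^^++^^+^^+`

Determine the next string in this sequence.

Each term (from the third on) is the previous term followed by the one before it: term 3 = +·^^ = +^^.
So term 7 is +^^++^^+^^+·+^^++^^.

+^^++^^+^^++^^++^^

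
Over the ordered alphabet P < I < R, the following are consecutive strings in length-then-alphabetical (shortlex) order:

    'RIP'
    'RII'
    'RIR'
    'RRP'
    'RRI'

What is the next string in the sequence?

The successor of RRI increments the rightmost position that isn't already R and resets every position after it to P.

RRR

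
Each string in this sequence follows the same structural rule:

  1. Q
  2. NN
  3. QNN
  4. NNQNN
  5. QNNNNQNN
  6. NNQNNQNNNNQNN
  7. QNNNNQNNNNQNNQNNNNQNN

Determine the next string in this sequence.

Each term (from the third on) is the two preceding terms concatenated in order: term 3 = Q·NN = QNN.
Continuing: NNQNNQNNNNQNN · QNNNNQNNNNQNNQNNNNQNN gives term 8.

NNQNNQNNNNQNNQNNNNQNNNNQNNQNNNNQNN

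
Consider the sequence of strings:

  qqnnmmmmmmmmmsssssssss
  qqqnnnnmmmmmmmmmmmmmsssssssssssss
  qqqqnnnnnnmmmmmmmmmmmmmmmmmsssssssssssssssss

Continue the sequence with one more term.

qqqqqnnnnnnnnmmmmmmmmmmmmmmmmmmmmmsssssssssssssssssssss

Term n consists of n q's, followed by 2n-2 n's, followed by 4n+1 m's, followed by 4n+1 s's, where the shown terms are n = 2, 3, 4.
For the next term, n = 5, so the run lengths are 5, 8, 21, 21.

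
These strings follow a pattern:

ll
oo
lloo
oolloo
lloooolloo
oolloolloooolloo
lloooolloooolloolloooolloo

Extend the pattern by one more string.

oolloolloooolloolloooolloooolloolloooolloo

Each term (from the third on) is the two preceding terms concatenated in order: term 3 = ll·oo = lloo.
The next term joins oolloolloooolloo and lloooolloooolloolloooolloo.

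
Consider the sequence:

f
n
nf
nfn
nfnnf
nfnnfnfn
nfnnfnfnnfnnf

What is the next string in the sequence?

Each term (from the third on) is the previous term followed by the one before it: term 3 = n·f = nf.
So term 8 is nfnnfnfnnfnnf·nfnnfnfn.

nfnnfnfnnfnnfnfnnfnfn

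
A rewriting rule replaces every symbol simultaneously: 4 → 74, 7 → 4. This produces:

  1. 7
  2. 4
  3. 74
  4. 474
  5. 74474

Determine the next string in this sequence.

47474474

Rewriting each symbol of 74474: 7→4, 4→74, 4→74, 7→4, 4→74, which concatenates to 4 74 74 4 74.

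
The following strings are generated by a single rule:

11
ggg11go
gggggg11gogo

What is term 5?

gggggggggggg11gogogogo

Each term wraps the previous one in ggg on the left and go on the right.
From gggggg11gogo, 2 further steps: gggggg11gogo → ggggggggg11gogogo → (answer).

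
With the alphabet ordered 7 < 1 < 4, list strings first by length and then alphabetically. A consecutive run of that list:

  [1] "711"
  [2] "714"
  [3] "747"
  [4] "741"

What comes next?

744

Find the rightmost character of 741 below 4, bump it to the next letter, and reset everything to its right to 7.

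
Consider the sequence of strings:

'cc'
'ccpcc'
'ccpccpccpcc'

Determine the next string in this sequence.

s(k+1) = s(k)·p·s(k) — each term doubles the last with 'p' between the halves.
So the next term is two copies of ccpccpccpcc with 'p' between the halves.

ccpccpccpccpccpccpccpcc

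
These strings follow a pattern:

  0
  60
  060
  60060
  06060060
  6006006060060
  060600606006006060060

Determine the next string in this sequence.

Each term (from the third on) is the two preceding terms concatenated in order: term 3 = 0·60 = 060.
So term 8 is 6006006060060·060600606006006060060.

6006006060060060600606006006060060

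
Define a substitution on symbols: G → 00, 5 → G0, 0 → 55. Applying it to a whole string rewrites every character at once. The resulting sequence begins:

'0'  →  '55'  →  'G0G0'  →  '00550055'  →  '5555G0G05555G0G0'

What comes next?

Rewriting the 16 symbols of 5555G0G05555G0G0 one by one yields G0 G0 G0 G0 00 55 00 55 G0 G0 G0 G0 00 55 00 55; concatenated:

G0G0G0G000550055G0G0G0G000550055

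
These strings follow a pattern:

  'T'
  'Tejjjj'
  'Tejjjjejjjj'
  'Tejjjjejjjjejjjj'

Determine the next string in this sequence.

The strings grow by a fixed suffix ejjjj each time.
One more step from Tejjjjejjjjejjjj gives the answer.

Tejjjjejjjjejjjjejjjj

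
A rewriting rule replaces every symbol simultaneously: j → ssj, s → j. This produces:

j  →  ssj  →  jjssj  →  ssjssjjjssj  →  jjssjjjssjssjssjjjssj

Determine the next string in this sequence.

ssjssjjjssjssjssjjjssjjjssjjjssjssjssjjjssj

Replace each of the 21 characters of jjssjjjssjssjssjjjssj in place — ssj ssj j j ssj ssj ssj j j ssj j j ssj j j ssj ssj ssj j j ssj — and concatenate.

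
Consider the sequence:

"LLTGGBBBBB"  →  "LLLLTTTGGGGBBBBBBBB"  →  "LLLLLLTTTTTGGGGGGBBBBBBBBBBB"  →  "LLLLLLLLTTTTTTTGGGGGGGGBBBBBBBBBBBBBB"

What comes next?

Each string has the form L^{2n} T^{2n-1} G^{2n} B^{3n+2} (n = 1, 2, …).
Setting n = 5 gives 10, 9, 10, 17 characters in each block.

LLLLLLLLLLTTTTTTTTTGGGGGGGGGGBBBBBBBBBBBBBBBBB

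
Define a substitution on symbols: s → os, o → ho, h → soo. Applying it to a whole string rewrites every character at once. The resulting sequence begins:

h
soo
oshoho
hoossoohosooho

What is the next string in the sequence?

Applying the rule to each of the 14 symbols of hoossoohosooho gives the pieces soo ho ho os os ho ho soo ho os ho ho soo ho, which concatenate to the answer.

soohohoososhohosoohooshohosooho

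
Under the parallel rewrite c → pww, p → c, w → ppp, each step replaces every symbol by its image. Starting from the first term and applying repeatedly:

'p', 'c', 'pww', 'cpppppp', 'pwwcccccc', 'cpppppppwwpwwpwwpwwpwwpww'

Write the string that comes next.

Rewriting the 25 symbols of cpppppppwwpwwpwwpwwpwwpww one by one yields pww c c c c c c c ppp ppp c ppp ppp c ppp ppp c ppp ppp c ppp ppp c ppp ppp; concatenated:

pwwcccccccppppppcppppppcppppppcppppppcppppppcpppppp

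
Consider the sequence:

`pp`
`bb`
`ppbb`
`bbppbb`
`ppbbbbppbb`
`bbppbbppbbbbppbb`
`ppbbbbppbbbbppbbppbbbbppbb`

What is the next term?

bbppbbppbbbbppbbppbbbbppbbbbppbbppbbbbppbb

From term 3 onward, concatenate the second-to-last term with the last: pp·bb = ppbb, bb·ppbb = bbppbb, …
So term 8 is bbppbbppbbbbppbb·ppbbbbppbbbbppbbppbbbbppbb.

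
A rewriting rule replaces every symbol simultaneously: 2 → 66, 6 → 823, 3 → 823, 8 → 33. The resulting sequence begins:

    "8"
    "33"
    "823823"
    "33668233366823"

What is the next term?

φ(33668233366823) expands symbol-by-symbol to 823 823 823 823 33 66 823 823 823 823 823 33 66 823; joining the 14 pieces gives the next term.

82382382382333668238238238238233366823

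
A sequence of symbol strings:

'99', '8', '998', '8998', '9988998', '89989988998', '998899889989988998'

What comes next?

89989988998998899889989988998

This is a Fibonacci-style word recurrence s(k) = s(k−2)·s(k−1): e.g. 99·8 = 998.
So term 8 is 89989988998·998899889989988998.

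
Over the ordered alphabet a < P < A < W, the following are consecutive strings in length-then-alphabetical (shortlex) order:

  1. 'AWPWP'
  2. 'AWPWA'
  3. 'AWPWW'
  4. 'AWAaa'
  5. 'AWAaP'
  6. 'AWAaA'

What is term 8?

Advancing 2 positions from AWAaA through AWAaA → AWAaW reaches term 8.

AWAPa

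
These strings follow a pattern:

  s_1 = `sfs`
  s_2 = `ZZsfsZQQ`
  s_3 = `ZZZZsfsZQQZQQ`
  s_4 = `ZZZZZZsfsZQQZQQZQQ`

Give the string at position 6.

s(k+1) = ZZ·s(k)·ZQQ, so each term gains ZZ as a prefix and ZQQ as a suffix.
From ZZZZZZsfsZQQZQQZQQ, 2 further steps: ZZZZZZsfsZQQZQQZQQ → ZZZZZZZZsfsZQQZQQZQQZQQ → (answer).

ZZZZZZZZZZsfsZQQZQQZQQZQQZQQ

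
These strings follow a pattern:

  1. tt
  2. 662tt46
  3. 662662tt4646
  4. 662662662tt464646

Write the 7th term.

s(k+1) = 662·s(k)·46, so each term gains 662 as a prefix and 46 as a suffix.
From 662662662tt464646, 3 further steps: 662662662tt464646 → 662662662662tt46464646 → 662662662662662tt4646464646 → (answer).

662662662662662662tt464646464646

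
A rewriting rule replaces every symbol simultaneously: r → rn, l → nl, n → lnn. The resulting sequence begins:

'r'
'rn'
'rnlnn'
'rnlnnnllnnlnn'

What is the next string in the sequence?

φ(rnlnnnllnnlnn) expands symbol-by-symbol to rn lnn nl lnn lnn lnn nl nl lnn lnn nl lnn lnn; joining the 13 pieces gives the next term.

rnlnnnllnnlnnlnnnlnllnnlnnnllnnlnn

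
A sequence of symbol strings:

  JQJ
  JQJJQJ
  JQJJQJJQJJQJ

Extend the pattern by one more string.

Each string is two copies of the previous one concatenated.
So the next term is two copies of JQJJQJJQJJQJ.

JQJJQJJQJJQJJQJJQJJQJJQJ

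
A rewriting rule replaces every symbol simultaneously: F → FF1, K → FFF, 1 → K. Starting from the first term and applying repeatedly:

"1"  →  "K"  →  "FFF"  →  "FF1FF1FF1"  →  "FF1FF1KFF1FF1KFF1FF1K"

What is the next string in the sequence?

Rewriting the 21 symbols of FF1FF1KFF1FF1KFF1FF1K one by one yields FF1 FF1 K FF1 FF1 K FFF FF1 FF1 K FF1 FF1 K FFF FF1 FF1 K FF1 FF1 K FFF; concatenated:

FF1FF1KFF1FF1KFFFFF1FF1KFF1FF1KFFFFF1FF1KFF1FF1KFFF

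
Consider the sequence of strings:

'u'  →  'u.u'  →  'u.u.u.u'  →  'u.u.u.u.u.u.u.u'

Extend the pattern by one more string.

Every step duplicates the string with '.' between the halves.
One more doubling of u.u.u.u.u.u.u.u gives the answer.

u.u.u.u.u.u.u.u.u.u.u.u.u.u.u.u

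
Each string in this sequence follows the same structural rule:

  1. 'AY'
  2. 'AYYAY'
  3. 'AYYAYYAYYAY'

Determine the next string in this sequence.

s(k+1) = s(k)·Y·s(k) — each term doubles the last with 'Y' between the halves.
Doubling AYYAYYAYYAY with 'Y' between the halves:

AYYAYYAYYAYYAYYAYYAYYAY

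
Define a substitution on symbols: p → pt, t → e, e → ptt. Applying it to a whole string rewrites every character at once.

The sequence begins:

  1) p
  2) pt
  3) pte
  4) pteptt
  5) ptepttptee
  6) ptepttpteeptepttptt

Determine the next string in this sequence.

Replace each of the 19 characters of ptepttpteeptepttptt in place — pt e ptt pt e e pt e ptt ptt pt e ptt pt e e pt e e — and concatenate.

ptepttpteeptepttpttptepttpteeptee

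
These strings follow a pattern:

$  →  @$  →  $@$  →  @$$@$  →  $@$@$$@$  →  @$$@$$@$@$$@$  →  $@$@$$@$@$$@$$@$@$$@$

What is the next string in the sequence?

From term 3 onward, concatenate the second-to-last term with the last: $·@$ = $@$, @$·$@$ = @$$@$, …
The next term joins @$$@$$@$@$$@$ and $@$@$$@$@$$@$$@$@$$@$.

@$$@$$@$@$$@$$@$@$$@$@$$@$$@$@$$@$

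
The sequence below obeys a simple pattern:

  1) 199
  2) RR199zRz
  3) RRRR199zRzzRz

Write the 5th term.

Every step adds RR to the front and zRz to the end of the previous string.
From RRRR199zRzzRz, 2 further steps: RRRR199zRzzRz → RRRRRR199zRzzRzzRz → (answer).

RRRRRRRR199zRzzRzzRzzRz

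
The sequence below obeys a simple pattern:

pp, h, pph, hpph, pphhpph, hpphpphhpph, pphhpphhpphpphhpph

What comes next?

This is a Fibonacci-style word recurrence s(k) = s(k−2)·s(k−1): e.g. pp·h = pph.
Continuing: hpphpphhpph · pphhpphhpphpphhpph gives term 8.

hpphpphhpphpphhpphhpphpphhpph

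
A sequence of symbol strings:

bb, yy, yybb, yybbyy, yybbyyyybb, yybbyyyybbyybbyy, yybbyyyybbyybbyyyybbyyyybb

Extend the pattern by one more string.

yybbyyyybbyybbyyyybbyyyybbyybbyyyybbyybbyy

From term 3 onward, concatenate the last term with the second-to-last: yy·bb = yybb, yybb·yy = yybbyy, …
The next term joins yybbyyyybbyybbyyyybbyyyybb and yybbyyyybbyybbyy.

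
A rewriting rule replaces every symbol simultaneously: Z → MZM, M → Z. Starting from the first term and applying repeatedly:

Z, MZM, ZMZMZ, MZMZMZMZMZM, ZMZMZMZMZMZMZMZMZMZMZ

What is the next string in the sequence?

φ(ZMZMZMZMZMZMZMZMZMZMZ) expands symbol-by-symbol to MZM Z MZM Z MZM Z MZM Z MZM Z MZM Z MZM Z MZM Z MZM Z MZM Z MZM; joining the 21 pieces gives the next term.

MZMZMZMZMZMZMZMZMZMZMZMZMZMZMZMZMZMZMZMZMZM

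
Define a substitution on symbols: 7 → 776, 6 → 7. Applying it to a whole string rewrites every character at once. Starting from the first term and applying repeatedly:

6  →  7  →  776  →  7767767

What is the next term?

Rewriting each symbol of 7767767: 7→776, 7→776, 6→7, 7→776, 7→776, 6→7, 7→776, which concatenates to 776 776 7 776 776 7 776.

77677677767767776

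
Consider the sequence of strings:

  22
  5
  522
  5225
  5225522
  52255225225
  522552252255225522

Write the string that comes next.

This is a Fibonacci-style word recurrence s(k) = s(k−1)·s(k−2): e.g. 5·22 = 522.
The next term joins 522552252255225522 and 52255225225.

52255225225522552252255225225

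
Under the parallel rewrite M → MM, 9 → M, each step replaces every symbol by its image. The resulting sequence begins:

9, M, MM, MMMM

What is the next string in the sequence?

Rewriting each symbol of MMMM: M→MM, M→MM, M→MM, M→MM, which concatenates to MM MM MM MM.

MMMMMMMM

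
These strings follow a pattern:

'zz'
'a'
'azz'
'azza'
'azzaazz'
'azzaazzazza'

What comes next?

This is a Fibonacci-style word recurrence s(k) = s(k−1)·s(k−2): e.g. a·zz = azz.
So term 7 is azzaazzazza·azzaazz.

azzaazzazzaazzaazz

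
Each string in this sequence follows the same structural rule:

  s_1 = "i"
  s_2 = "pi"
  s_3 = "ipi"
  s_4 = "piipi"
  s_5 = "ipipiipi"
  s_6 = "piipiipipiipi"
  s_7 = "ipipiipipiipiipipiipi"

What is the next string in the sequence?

Each term (from the third on) is the two preceding terms concatenated in order: term 3 = i·pi = ipi.
The next term joins piipiipipiipi and ipipiipipiipiipipiipi.

piipiipipiipiipipiipipiipiipipiipi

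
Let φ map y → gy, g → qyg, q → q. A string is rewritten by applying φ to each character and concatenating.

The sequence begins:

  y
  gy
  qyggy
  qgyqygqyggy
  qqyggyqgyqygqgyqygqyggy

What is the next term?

qqgyqygqyggyqqyggyqgyqygqqyggyqgyqygqgyqygqyggy

Applying the rule to each of the 23 symbols of qqyggyqgyqygqgyqygqyggy gives the pieces q q gy qyg qyg gy q qyg gy q gy qyg q qyg gy q gy qyg q gy qyg qyg gy, which concatenate to the answer.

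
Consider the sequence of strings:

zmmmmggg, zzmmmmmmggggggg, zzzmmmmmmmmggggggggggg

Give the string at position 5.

Each string has the form z^{n} m^{2n+2} g^{4n-1} (n = 1, 2, …).
For term 5, n = 5, so the run lengths are 5, 12, 19.

zzzzzmmmmmmmmmmmmggggggggggggggggggg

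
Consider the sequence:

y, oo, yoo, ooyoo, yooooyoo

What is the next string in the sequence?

Each term (from the third on) is the two preceding terms concatenated in order: term 3 = y·oo = yoo.
The next term joins ooyoo and yooooyoo.

ooyooyooooyoo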